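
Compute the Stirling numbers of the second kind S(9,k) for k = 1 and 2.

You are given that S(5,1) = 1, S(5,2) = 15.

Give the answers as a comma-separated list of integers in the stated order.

1, 255

@6  (6,1):1·1+0→1, (6,2):15·2+1→31
@7  (7,1):1·1+0→1, (7,2):31·2+1→63
@8  (8,1):1·1+0→1, (8,2):63·2+1→127
@9  (9,1):1·1+0→1, (9,2):127·2+1→255
Read S(9,1) = 1, S(9,2) = 255.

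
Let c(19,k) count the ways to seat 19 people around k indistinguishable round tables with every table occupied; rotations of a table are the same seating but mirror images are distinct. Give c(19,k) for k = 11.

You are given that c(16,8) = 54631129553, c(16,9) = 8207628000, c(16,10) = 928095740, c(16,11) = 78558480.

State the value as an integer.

@17  (17,9):8207628000·16+54631129553→185953177553, (17,10):928095740·16+8207628000→23057159840, (17,11):78558480·16+928095740→2185031420
@18  (18,10):23057159840·17+185953177553→577924894833, (18,11):2185031420·17+23057159840→60202693980
@19  (19,11):60202693980·18+577924894833→1661573386473
Read c(19,11) = 1661573386473.

1661573386473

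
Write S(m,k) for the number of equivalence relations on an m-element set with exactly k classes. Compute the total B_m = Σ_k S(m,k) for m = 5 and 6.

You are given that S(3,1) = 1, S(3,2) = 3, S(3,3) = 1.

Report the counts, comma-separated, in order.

i=4: T(4,1)=0+1·1=1 | T(4,2)=1+2·3=7 | T(4,3)=3+3·1=6 | T(4,4)=1+4·0=1
i=5: T(5,1)=0+1·1=1 | T(5,2)=1+2·7=15 | T(5,3)=7+3·6=25 | T(5,4)=6+4·1=10 | T(5,5)=1+5·0=1
i=6: T(6,1)=0+1·1=1 | T(6,2)=1+2·15=31 | T(6,3)=15+3·25=90 | T(6,4)=25+4·10=65 | T(6,5)=10+5·1=15 | T(6,6)=1+6·0=1
B_5 = ΣS(5,k) = 1+15+25+10+1 = 52
B_6 = ΣS(6,k) = 1+31+90+65+15+1 = 203

52, 203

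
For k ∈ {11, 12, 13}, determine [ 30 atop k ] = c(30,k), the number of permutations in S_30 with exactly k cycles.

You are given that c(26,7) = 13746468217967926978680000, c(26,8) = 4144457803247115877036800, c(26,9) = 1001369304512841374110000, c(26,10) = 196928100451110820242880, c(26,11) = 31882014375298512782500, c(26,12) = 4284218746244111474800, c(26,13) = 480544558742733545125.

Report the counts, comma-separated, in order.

39539238727270799376544542000, 6097272817323042122728617800, 796974693974455191377937300

row 27: T[27][8]=26·4144457803247115877036800+13746468217967926978680000=121502371102392939781636800  T[27][9]=26·1001369304512841374110000+4144457803247115877036800=30180059720580991603896800  T[27][10]=26·196928100451110820242880+1001369304512841374110000=6121499916241722700424880  T[27][11]=26·31882014375298512782500+196928100451110820242880=1025860474208872152587880  T[27][12]=26·4284218746244111474800+31882014375298512782500=143271701777645411127300  T[27][13]=26·480544558742733545125+4284218746244111474800=16778377273555183648050
row 28: T[28][9]=27·30180059720580991603896800+121502371102392939781636800=936363983558079713086850400  T[28][10]=27·6121499916241722700424880+30180059720580991603896800=195460557459107504515368560  T[28][11]=27·1025860474208872152587880+6121499916241722700424880=33819732719881270820297640  T[28][12]=27·143271701777645411127300+1025860474208872152587880=4894196422205298253024980  T[28][13]=27·16778377273555183648050+143271701777645411127300=596287888163635369624650
row 29: T[29][10]=28·195460557459107504515368560+936363983558079713086850400=6409259592413089839517170080  T[29][11]=28·33819732719881270820297640+195460557459107504515368560=1142413073615783087483702480  T[29][12]=28·4894196422205298253024980+33819732719881270820297640=170857232541629621904997080  T[29][13]=28·596287888163635369624650+4894196422205298253024980=21590257290787088602515180
row 30: T[30][11]=29·1142413073615783087483702480+6409259592413089839517170080=39539238727270799376544542000  T[30][12]=29·170857232541629621904997080+1142413073615783087483702480=6097272817323042122728617800  T[30][13]=29·21590257290787088602515180+170857232541629621904997080=796974693974455191377937300
Read c(30,11) = 39539238727270799376544542000, c(30,12) = 6097272817323042122728617800, c(30,13) = 796974693974455191377937300.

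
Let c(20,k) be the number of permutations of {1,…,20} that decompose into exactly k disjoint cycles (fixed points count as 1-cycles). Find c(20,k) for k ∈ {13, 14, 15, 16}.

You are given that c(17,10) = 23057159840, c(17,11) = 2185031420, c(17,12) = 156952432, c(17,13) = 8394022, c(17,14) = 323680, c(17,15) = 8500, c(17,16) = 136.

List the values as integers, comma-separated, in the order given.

342252511900, 20692933630, 973941900, 34916946

[18] T[18,11]:17*2185031420+23057159840=60202693980 · T[18,12]:17*156952432+2185031420=4853222764 · T[18,13]:17*8394022+156952432=299650806 · T[18,14]:17*323680+8394022=13896582 · T[18,15]:17*8500+323680=468180 · T[18,16]:17*136+8500=10812
[19] T[19,12]:18*4853222764+60202693980=147560703732 · T[19,13]:18*299650806+4853222764=10246937272 · T[19,14]:18*13896582+299650806=549789282 · T[19,15]:18*468180+13896582=22323822 · T[19,16]:18*10812+468180=662796
[20] T[20,13]:19*10246937272+147560703732=342252511900 · T[20,14]:19*549789282+10246937272=20692933630 · T[20,15]:19*22323822+549789282=973941900 · T[20,16]:19*662796+22323822=34916946
Read c(20,13) = 342252511900, c(20,14) = 20692933630, c(20,15) = 973941900, c(20,16) = 34916946.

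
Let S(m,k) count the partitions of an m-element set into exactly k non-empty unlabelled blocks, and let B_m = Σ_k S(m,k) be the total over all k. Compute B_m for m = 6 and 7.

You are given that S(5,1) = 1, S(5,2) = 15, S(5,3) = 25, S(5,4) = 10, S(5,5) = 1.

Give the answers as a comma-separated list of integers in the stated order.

203, 877

r6: T_6,1=1×1+0=1; T_6,2=2×15+1=31; T_6,3=3×25+15=90; T_6,4=4×10+25=65; T_6,5=5×1+10=15; T_6,6=6×0+1=1
r7: T_7,1=1×1+0=1; T_7,2=2×31+1=63; T_7,3=3×90+31=301; T_7,4=4×65+90=350; T_7,5=5×15+65=140; T_7,6=6×1+15=21; T_7,7=7×0+1=1
B_6 = ΣS(6,k) = 1+31+90+65+15+1 = 203
B_7 = ΣS(7,k) = 1+63+301+350+140+21+1 = 877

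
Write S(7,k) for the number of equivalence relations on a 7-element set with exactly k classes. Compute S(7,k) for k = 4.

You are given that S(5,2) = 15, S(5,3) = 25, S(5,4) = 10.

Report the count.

350

i=6: T(6,3)=15+3·25=90 | T(6,4)=25+4·10=65
i=7: T(7,4)=90+4·65=350
Read S(7,4) = 350.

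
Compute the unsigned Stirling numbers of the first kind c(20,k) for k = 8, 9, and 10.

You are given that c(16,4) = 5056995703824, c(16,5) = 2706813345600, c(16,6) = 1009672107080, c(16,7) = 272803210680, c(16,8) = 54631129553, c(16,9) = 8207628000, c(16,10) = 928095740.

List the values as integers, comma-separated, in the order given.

[17] T[17,5]:16*2706813345600+5056995703824=48366009233424 · T[17,6]:16*1009672107080+2706813345600=18861567058880 · T[17,7]:16*272803210680+1009672107080=5374523477960 · T[17,8]:16*54631129553+272803210680=1146901283528 · T[17,9]:16*8207628000+54631129553=185953177553 · T[17,10]:16*928095740+8207628000=23057159840
[18] T[18,6]:17*18861567058880+48366009233424=369012649234384 · T[18,7]:17*5374523477960+18861567058880=110228466184200 · T[18,8]:17*1146901283528+5374523477960=24871845297936 · T[18,9]:17*185953177553+1146901283528=4308105301929 · T[18,10]:17*23057159840+185953177553=577924894833
[19] T[19,7]:18*110228466184200+369012649234384=2353125040549984 · T[19,8]:18*24871845297936+110228466184200=557921681547048 · T[19,9]:18*4308105301929+24871845297936=102417740732658 · T[19,10]:18*577924894833+4308105301929=14710753408923
[20] T[20,8]:19*557921681547048+2353125040549984=12953636989943896 · T[20,9]:19*102417740732658+557921681547048=2503858755467550 · T[20,10]:19*14710753408923+102417740732658=381922055502195
Read c(20,8) = 12953636989943896, c(20,9) = 2503858755467550, c(20,10) = 381922055502195.

12953636989943896, 2503858755467550, 381922055502195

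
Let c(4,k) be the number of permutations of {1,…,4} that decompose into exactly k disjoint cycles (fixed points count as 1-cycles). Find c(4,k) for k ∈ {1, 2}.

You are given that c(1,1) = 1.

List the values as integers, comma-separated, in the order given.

6, 11

[2] T[2,1]:1*1+0=1 · T[2,2]:1*0+1=1
[3] T[3,1]:2*1+0=2 · T[3,2]:2*1+1=3
[4] T[4,1]:3*2+0=6 · T[4,2]:3*3+2=11
Read c(4,1) = 6, c(4,2) = 11.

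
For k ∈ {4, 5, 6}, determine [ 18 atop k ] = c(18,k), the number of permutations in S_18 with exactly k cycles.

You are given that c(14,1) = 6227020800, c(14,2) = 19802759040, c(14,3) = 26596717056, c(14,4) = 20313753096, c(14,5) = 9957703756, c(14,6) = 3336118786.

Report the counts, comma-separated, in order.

[15] T[15,1]:14*6227020800+0=87178291200 · T[15,2]:14*19802759040+6227020800=283465647360 · T[15,3]:14*26596717056+19802759040=392156797824 · T[15,4]:14*20313753096+26596717056=310989260400 · T[15,5]:14*9957703756+20313753096=159721605680 · T[15,6]:14*3336118786+9957703756=56663366760
[16] T[16,2]:15*283465647360+87178291200=4339163001600 · T[16,3]:15*392156797824+283465647360=6165817614720 · T[16,4]:15*310989260400+392156797824=5056995703824 · T[16,5]:15*159721605680+310989260400=2706813345600 · T[16,6]:15*56663366760+159721605680=1009672107080
[17] T[17,3]:16*6165817614720+4339163001600=102992244837120 · T[17,4]:16*5056995703824+6165817614720=87077748875904 · T[17,5]:16*2706813345600+5056995703824=48366009233424 · T[17,6]:16*1009672107080+2706813345600=18861567058880
[18] T[18,4]:17*87077748875904+102992244837120=1583313975727488 · T[18,5]:17*48366009233424+87077748875904=909299905844112 · T[18,6]:17*18861567058880+48366009233424=369012649234384
Read c(18,4) = 1583313975727488, c(18,5) = 909299905844112, c(18,6) = 369012649234384.

1583313975727488, 909299905844112, 369012649234384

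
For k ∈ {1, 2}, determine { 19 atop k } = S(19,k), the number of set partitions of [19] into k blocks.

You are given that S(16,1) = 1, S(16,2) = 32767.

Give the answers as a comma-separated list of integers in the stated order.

1, 262143

[17] T[17,1]:1*1+0=1 · T[17,2]:2*32767+1=65535
[18] T[18,1]:1*1+0=1 · T[18,2]:2*65535+1=131071
[19] T[19,1]:1*1+0=1 · T[19,2]:2*131071+1=262143
Read S(19,1) = 1, S(19,2) = 262143.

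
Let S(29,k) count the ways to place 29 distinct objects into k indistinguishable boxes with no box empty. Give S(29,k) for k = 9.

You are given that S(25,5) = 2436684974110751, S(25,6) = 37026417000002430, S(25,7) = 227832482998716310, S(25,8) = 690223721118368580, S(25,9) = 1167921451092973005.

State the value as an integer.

[26] T[26,6]:6*37026417000002430+2436684974110751=224595186974125331 · T[26,7]:7*227832482998716310+37026417000002430=1631853797991016600 · T[26,8]:8*690223721118368580+227832482998716310=5749622251945664950 · T[26,9]:9*1167921451092973005+690223721118368580=11201516780955125625
[27] T[27,7]:7*1631853797991016600+224595186974125331=11647571772911241531 · T[27,8]:8*5749622251945664950+1631853797991016600=47628831813556336200 · T[27,9]:9*11201516780955125625+5749622251945664950=106563273280541795575
[28] T[28,8]:8*47628831813556336200+11647571772911241531=392678226281361931131 · T[28,9]:9*106563273280541795575+47628831813556336200=1006698291338432496375
[29] T[29,9]:9*1006698291338432496375+392678226281361931131=9452962848327254398506
Read S(29,9) = 9452962848327254398506.

9452962848327254398506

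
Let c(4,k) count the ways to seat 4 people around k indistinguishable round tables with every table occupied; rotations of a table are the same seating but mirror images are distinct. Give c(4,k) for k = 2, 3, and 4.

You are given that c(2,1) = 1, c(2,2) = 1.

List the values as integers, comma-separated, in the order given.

11, 6, 1

[3] T[3,1]:2*1+0=2 · T[3,2]:2*1+1=3 · T[3,3]:2*0+1=1
[4] T[4,2]:3*3+2=11 · T[4,3]:3*1+3=6 · T[4,4]:3*0+1=1
Read c(4,2) = 11, c(4,3) = 6, c(4,4) = 1.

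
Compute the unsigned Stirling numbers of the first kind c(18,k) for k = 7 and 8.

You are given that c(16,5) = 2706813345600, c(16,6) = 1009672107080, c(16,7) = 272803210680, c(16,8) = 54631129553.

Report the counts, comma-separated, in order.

110228466184200, 24871845297936

i=17: T(17,6)=2706813345600+16·1009672107080=18861567058880 | T(17,7)=1009672107080+16·272803210680=5374523477960 | T(17,8)=272803210680+16·54631129553=1146901283528
i=18: T(18,7)=18861567058880+17·5374523477960=110228466184200 | T(18,8)=5374523477960+17·1146901283528=24871845297936
Read c(18,7) = 110228466184200, c(18,8) = 24871845297936.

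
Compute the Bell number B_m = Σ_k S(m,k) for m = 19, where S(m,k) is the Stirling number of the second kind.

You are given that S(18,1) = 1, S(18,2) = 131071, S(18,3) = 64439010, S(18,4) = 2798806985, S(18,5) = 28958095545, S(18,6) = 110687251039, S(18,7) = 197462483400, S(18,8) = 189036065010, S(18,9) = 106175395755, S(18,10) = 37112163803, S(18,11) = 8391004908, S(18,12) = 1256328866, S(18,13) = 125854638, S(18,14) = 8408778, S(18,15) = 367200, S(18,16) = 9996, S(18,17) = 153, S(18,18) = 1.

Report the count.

5832742205057

r19: T_19,1=1×1+0=1; T_19,2=2×131071+1=262143; T_19,3=3×64439010+131071=193448101; T_19,4=4×2798806985+64439010=11259666950; T_19,5=5×28958095545+2798806985=147589284710; T_19,6=6×110687251039+28958095545=693081601779; T_19,7=7×197462483400+110687251039=1492924634839; T_19,8=8×189036065010+197462483400=1709751003480; T_19,9=9×106175395755+189036065010=1144614626805; T_19,10=10×37112163803+106175395755=477297033785; T_19,11=11×8391004908+37112163803=129413217791; T_19,12=12×1256328866+8391004908=23466951300; T_19,13=13×125854638+1256328866=2892439160; T_19,14=14×8408778+125854638=243577530; T_19,15=15×367200+8408778=13916778; T_19,16=16×9996+367200=527136; T_19,17=17×153+9996=12597; T_19,18=18×1+153=171; T_19,19=19×0+1=1
B_19 = ΣS(19,k) = 1+262143+193448101+11259666950+147589284710+693081601779+1492924634839+1709751003480+1144614626805+477297033785+129413217791+23466951300+2892439160+243577530+13916778+527136+12597+171+1 = 5832742205057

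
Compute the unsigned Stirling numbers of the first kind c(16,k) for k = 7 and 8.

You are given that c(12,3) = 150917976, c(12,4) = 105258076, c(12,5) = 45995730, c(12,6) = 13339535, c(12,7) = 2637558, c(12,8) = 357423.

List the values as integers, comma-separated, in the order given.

272803210680, 54631129553

[13] T[13,4]:12*105258076+150917976=1414014888 · T[13,5]:12*45995730+105258076=657206836 · T[13,6]:12*13339535+45995730=206070150 · T[13,7]:12*2637558+13339535=44990231 · T[13,8]:12*357423+2637558=6926634
[14] T[14,5]:13*657206836+1414014888=9957703756 · T[14,6]:13*206070150+657206836=3336118786 · T[14,7]:13*44990231+206070150=790943153 · T[14,8]:13*6926634+44990231=135036473
[15] T[15,6]:14*3336118786+9957703756=56663366760 · T[15,7]:14*790943153+3336118786=14409322928 · T[15,8]:14*135036473+790943153=2681453775
[16] T[16,7]:15*14409322928+56663366760=272803210680 · T[16,8]:15*2681453775+14409322928=54631129553
Read c(16,7) = 272803210680, c(16,8) = 54631129553.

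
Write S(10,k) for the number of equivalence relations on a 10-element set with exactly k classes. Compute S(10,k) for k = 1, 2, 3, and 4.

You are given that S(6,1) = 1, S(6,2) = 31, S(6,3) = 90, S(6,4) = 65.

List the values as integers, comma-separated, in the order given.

@7  (7,1):1·1+0→1, (7,2):31·2+1→63, (7,3):90·3+31→301, (7,4):65·4+90→350
@8  (8,1):1·1+0→1, (8,2):63·2+1→127, (8,3):301·3+63→966, (8,4):350·4+301→1701
@9  (9,1):1·1+0→1, (9,2):127·2+1→255, (9,3):966·3+127→3025, (9,4):1701·4+966→7770
@10  (10,1):1·1+0→1, (10,2):255·2+1→511, (10,3):3025·3+255→9330, (10,4):7770·4+3025→34105
Read S(10,1) = 1, S(10,2) = 511, S(10,3) = 9330, S(10,4) = 34105.

1, 511, 9330, 34105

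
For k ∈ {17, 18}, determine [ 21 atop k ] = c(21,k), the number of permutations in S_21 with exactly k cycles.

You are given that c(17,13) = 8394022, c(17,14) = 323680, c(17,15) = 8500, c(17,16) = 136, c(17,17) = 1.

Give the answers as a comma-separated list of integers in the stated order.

row 18: T[18][14]=17·323680+8394022=13896582  T[18][15]=17·8500+323680=468180  T[18][16]=17·136+8500=10812  T[18][17]=17·1+136=153  T[18][18]=17·0+1=1
row 19: T[19][15]=18·468180+13896582=22323822  T[19][16]=18·10812+468180=662796  T[19][17]=18·153+10812=13566  T[19][18]=18·1+153=171
row 20: T[20][16]=19·662796+22323822=34916946  T[20][17]=19·13566+662796=920550  T[20][18]=19·171+13566=16815
row 21: T[21][17]=20·920550+34916946=53327946  T[21][18]=20·16815+920550=1256850
Read c(21,17) = 53327946, c(21,18) = 1256850.

53327946, 1256850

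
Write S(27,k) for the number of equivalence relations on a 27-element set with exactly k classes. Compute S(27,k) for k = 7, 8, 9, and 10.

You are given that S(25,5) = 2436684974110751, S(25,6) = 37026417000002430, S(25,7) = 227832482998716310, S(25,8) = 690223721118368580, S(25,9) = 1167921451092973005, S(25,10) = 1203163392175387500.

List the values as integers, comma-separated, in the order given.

row 26: T[26][6]=6·37026417000002430+2436684974110751=224595186974125331  T[26][7]=7·227832482998716310+37026417000002430=1631853797991016600  T[26][8]=8·690223721118368580+227832482998716310=5749622251945664950  T[26][9]=9·1167921451092973005+690223721118368580=11201516780955125625  T[26][10]=10·1203163392175387500+1167921451092973005=13199555372846848005
row 27: T[27][7]=7·1631853797991016600+224595186974125331=11647571772911241531  T[27][8]=8·5749622251945664950+1631853797991016600=47628831813556336200  T[27][9]=9·11201516780955125625+5749622251945664950=106563273280541795575  T[27][10]=10·13199555372846848005+11201516780955125625=143197070509423605675
Read S(27,7) = 11647571772911241531, S(27,8) = 47628831813556336200, S(27,9) = 106563273280541795575, S(27,10) = 143197070509423605675.

11647571772911241531, 47628831813556336200, 106563273280541795575, 143197070509423605675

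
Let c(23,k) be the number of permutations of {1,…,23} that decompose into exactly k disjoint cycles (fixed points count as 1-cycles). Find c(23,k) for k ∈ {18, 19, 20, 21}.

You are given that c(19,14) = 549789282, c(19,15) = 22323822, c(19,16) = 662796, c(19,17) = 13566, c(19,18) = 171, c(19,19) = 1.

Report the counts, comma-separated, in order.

4546047198, 116896626, 2240315, 30107

r20: T_20,15=19×22323822+549789282=973941900; T_20,16=19×662796+22323822=34916946; T_20,17=19×13566+662796=920550; T_20,18=19×171+13566=16815; T_20,19=19×1+171=190; T_20,20=19×0+1=1
r21: T_21,16=20×34916946+973941900=1672280820; T_21,17=20×920550+34916946=53327946; T_21,18=20×16815+920550=1256850; T_21,19=20×190+16815=20615; T_21,20=20×1+190=210; T_21,21=20×0+1=1
r22: T_22,17=21×53327946+1672280820=2792167686; T_22,18=21×1256850+53327946=79721796; T_22,19=21×20615+1256850=1689765; T_22,20=21×210+20615=25025; T_22,21=21×1+210=231
r23: T_23,18=22×79721796+2792167686=4546047198; T_23,19=22×1689765+79721796=116896626; T_23,20=22×25025+1689765=2240315; T_23,21=22×231+25025=30107
Read c(23,18) = 4546047198, c(23,19) = 116896626, c(23,20) = 2240315, c(23,21) = 30107.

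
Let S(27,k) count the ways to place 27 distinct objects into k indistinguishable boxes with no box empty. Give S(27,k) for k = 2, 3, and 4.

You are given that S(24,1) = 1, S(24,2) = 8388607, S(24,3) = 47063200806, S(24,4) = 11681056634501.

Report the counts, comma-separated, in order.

67108863, 1270865805301, 749329038535350

i=25: T(25,1)=0+1·1=1 | T(25,2)=1+2·8388607=16777215 | T(25,3)=8388607+3·47063200806=141197991025 | T(25,4)=47063200806+4·11681056634501=46771289738810
i=26: T(26,1)=0+1·1=1 | T(26,2)=1+2·16777215=33554431 | T(26,3)=16777215+3·141197991025=423610750290 | T(26,4)=141197991025+4·46771289738810=187226356946265
i=27: T(27,2)=1+2·33554431=67108863 | T(27,3)=33554431+3·423610750290=1270865805301 | T(27,4)=423610750290+4·187226356946265=749329038535350
Read S(27,2) = 67108863, S(27,3) = 1270865805301, S(27,4) = 749329038535350.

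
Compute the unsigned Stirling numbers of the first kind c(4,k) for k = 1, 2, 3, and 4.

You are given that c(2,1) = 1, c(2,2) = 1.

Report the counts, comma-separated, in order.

i=3: T(3,1)=0+2·1=2 | T(3,2)=1+2·1=3 | T(3,3)=1+2·0=1
i=4: T(4,1)=0+3·2=6 | T(4,2)=2+3·3=11 | T(4,3)=3+3·1=6 | T(4,4)=1+3·0=1
Read c(4,1) = 6, c(4,2) = 11, c(4,3) = 6, c(4,4) = 1.

6, 11, 6, 1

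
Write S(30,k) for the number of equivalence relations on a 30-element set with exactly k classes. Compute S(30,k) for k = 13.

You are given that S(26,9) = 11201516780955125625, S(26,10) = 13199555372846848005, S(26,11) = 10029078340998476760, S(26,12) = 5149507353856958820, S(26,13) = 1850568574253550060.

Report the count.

102442517922081938561415

@27  (27,10):13199555372846848005·10+11201516780955125625→143197070509423605675, (27,11):10029078340998476760·11+13199555372846848005→123519417123830092365, (27,12):5149507353856958820·12+10029078340998476760→71823166587281982600, (27,13):1850568574253550060·13+5149507353856958820→29206898819153109600
@28  (28,11):123519417123830092365·11+143197070509423605675→1501910658871554621690, (28,12):71823166587281982600·12+123519417123830092365→985397416171213883565, (28,13):29206898819153109600·13+71823166587281982600→451512851236272407400
@29  (29,12):985397416171213883565·12+1501910658871554621690→13326679652926121224470, (29,13):451512851236272407400·13+985397416171213883565→6855064482242755179765
@30  (30,13):6855064482242755179765·13+13326679652926121224470→102442517922081938561415
Read S(30,13) = 102442517922081938561415.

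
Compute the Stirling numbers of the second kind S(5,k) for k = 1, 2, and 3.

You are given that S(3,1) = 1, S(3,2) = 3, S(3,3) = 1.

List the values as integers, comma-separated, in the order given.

[4] T[4,1]:1*1+0=1 · T[4,2]:2*3+1=7 · T[4,3]:3*1+3=6
[5] T[5,1]:1*1+0=1 · T[5,2]:2*7+1=15 · T[5,3]:3*6+7=25
Read S(5,1) = 1, S(5,2) = 15, S(5,3) = 25.

1, 15, 25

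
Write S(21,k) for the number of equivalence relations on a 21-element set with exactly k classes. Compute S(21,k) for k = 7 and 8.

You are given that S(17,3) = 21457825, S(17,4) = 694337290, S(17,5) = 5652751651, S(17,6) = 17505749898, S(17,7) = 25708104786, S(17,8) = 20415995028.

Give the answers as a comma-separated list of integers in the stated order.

row 18: T[18][4]=4·694337290+21457825=2798806985  T[18][5]=5·5652751651+694337290=28958095545  T[18][6]=6·17505749898+5652751651=110687251039  T[18][7]=7·25708104786+17505749898=197462483400  T[18][8]=8·20415995028+25708104786=189036065010
row 19: T[19][5]=5·28958095545+2798806985=147589284710  T[19][6]=6·110687251039+28958095545=693081601779  T[19][7]=7·197462483400+110687251039=1492924634839  T[19][8]=8·189036065010+197462483400=1709751003480
row 20: T[20][6]=6·693081601779+147589284710=4306078895384  T[20][7]=7·1492924634839+693081601779=11143554045652  T[20][8]=8·1709751003480+1492924634839=15170932662679
row 21: T[21][7]=7·11143554045652+4306078895384=82310957214948  T[21][8]=8·15170932662679+11143554045652=132511015347084
Read S(21,7) = 82310957214948, S(21,8) = 132511015347084.

82310957214948, 132511015347084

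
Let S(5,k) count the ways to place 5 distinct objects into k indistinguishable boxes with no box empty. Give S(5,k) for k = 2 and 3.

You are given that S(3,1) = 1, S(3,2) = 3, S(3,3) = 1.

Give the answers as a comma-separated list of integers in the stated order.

15, 25

[4] T[4,1]:1*1+0=1 · T[4,2]:2*3+1=7 · T[4,3]:3*1+3=6
[5] T[5,2]:2*7+1=15 · T[5,3]:3*6+7=25
Read S(5,2) = 15, S(5,3) = 25.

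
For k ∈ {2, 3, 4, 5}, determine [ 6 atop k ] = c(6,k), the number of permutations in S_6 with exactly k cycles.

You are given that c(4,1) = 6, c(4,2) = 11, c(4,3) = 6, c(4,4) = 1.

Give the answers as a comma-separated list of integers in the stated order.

row 5: T[5][1]=4·6+0=24  T[5][2]=4·11+6=50  T[5][3]=4·6+11=35  T[5][4]=4·1+6=10  T[5][5]=4·0+1=1
row 6: T[6][2]=5·50+24=274  T[6][3]=5·35+50=225  T[6][4]=5·10+35=85  T[6][5]=5·1+10=15
Read c(6,2) = 274, c(6,3) = 225, c(6,4) = 85, c(6,5) = 15.

274, 225, 85, 15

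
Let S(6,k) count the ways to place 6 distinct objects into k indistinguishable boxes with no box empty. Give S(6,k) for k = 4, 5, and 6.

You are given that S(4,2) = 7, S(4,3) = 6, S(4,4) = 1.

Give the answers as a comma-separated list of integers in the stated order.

65, 15, 1

r5: T_5,3=3×6+7=25; T_5,4=4×1+6=10; T_5,5=5×0+1=1
r6: T_6,4=4×10+25=65; T_6,5=5×1+10=15; T_6,6=6×0+1=1
Read S(6,4) = 65, S(6,5) = 15, S(6,6) = 1.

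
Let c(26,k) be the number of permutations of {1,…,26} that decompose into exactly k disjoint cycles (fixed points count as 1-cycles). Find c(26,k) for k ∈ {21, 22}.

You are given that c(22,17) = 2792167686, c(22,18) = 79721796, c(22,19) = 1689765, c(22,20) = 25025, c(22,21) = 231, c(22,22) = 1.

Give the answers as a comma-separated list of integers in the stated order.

17247104875, 333685495

[23] T[23,18]:22*79721796+2792167686=4546047198 · T[23,19]:22*1689765+79721796=116896626 · T[23,20]:22*25025+1689765=2240315 · T[23,21]:22*231+25025=30107 · T[23,22]:22*1+231=253
[24] T[24,19]:23*116896626+4546047198=7234669596 · T[24,20]:23*2240315+116896626=168423871 · T[24,21]:23*30107+2240315=2932776 · T[24,22]:23*253+30107=35926
[25] T[25,20]:24*168423871+7234669596=11276842500 · T[25,21]:24*2932776+168423871=238810495 · T[25,22]:24*35926+2932776=3795000
[26] T[26,21]:25*238810495+11276842500=17247104875 · T[26,22]:25*3795000+238810495=333685495
Read c(26,21) = 17247104875, c(26,22) = 333685495.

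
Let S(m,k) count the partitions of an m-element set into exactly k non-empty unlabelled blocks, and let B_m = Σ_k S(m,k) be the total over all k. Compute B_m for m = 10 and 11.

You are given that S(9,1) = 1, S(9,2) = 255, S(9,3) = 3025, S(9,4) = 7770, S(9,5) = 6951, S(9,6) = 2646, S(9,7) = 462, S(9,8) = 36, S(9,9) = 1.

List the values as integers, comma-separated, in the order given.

r10: T_10,1=1×1+0=1; T_10,2=2×255+1=511; T_10,3=3×3025+255=9330; T_10,4=4×7770+3025=34105; T_10,5=5×6951+7770=42525; T_10,6=6×2646+6951=22827; T_10,7=7×462+2646=5880; T_10,8=8×36+462=750; T_10,9=9×1+36=45; T_10,10=10×0+1=1
r11: T_11,1=1×1+0=1; T_11,2=2×511+1=1023; T_11,3=3×9330+511=28501; T_11,4=4×34105+9330=145750; T_11,5=5×42525+34105=246730; T_11,6=6×22827+42525=179487; T_11,7=7×5880+22827=63987; T_11,8=8×750+5880=11880; T_11,9=9×45+750=1155; T_11,10=10×1+45=55; T_11,11=11×0+1=1
B_10 = ΣS(10,k) = 1+511+9330+34105+42525+22827+5880+750+45+1 = 115975
B_11 = ΣS(11,k) = 1+1023+28501+145750+246730+179487+63987+11880+1155+55+1 = 678570

115975, 678570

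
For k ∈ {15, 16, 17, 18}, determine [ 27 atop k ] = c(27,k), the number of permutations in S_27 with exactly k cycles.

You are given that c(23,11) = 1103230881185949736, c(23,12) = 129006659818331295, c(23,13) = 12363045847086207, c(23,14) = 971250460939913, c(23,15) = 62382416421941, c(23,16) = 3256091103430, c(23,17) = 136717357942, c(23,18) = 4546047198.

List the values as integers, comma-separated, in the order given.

i=24: T(24,12)=1103230881185949736+23·129006659818331295=4070384057007569521 | T(24,13)=129006659818331295+23·12363045847086207=413356714301314056 | T(24,14)=12363045847086207+23·971250460939913=34701806448704206 | T(24,15)=971250460939913+23·62382416421941=2406046038644556 | T(24,16)=62382416421941+23·3256091103430=137272511800831 | T(24,17)=3256091103430+23·136717357942=6400590336096 | T(24,18)=136717357942+23·4546047198=241276443496
i=25: T(25,13)=4070384057007569521+24·413356714301314056=13990945200239106865 | T(25,14)=413356714301314056+24·34701806448704206=1246200069070215000 | T(25,15)=34701806448704206+24·2406046038644556=92446911376173550 | T(25,16)=2406046038644556+24·137272511800831=5700586321864500 | T(25,17)=137272511800831+24·6400590336096=290886679867135 | T(25,18)=6400590336096+24·241276443496=12191224980000
i=26: T(26,14)=13990945200239106865+25·1246200069070215000=45145946926994481865 | T(26,15)=1246200069070215000+25·92446911376173550=3557372853474553750 | T(26,16)=92446911376173550+25·5700586321864500=234961569422786050 | T(26,17)=5700586321864500+25·290886679867135=12972753318542875 | T(26,18)=290886679867135+25·12191224980000=595667304367135
i=27: T(27,15)=45145946926994481865+26·3557372853474553750=137637641117332879365 | T(27,16)=3557372853474553750+26·234961569422786050=9666373658466991050 | T(27,17)=234961569422786050+26·12972753318542875=572253155704900800 | T(27,18)=12972753318542875+26·595667304367135=28460103232088385
Read c(27,15) = 137637641117332879365, c(27,16) = 9666373658466991050, c(27,17) = 572253155704900800, c(27,18) = 28460103232088385.

137637641117332879365, 9666373658466991050, 572253155704900800, 28460103232088385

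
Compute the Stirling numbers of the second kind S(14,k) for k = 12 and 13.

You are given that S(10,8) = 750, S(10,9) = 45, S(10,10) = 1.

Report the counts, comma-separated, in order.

[11] T[11,9]:9*45+750=1155 · T[11,10]:10*1+45=55 · T[11,11]:11*0+1=1
[12] T[12,10]:10*55+1155=1705 · T[12,11]:11*1+55=66 · T[12,12]:12*0+1=1
[13] T[13,11]:11*66+1705=2431 · T[13,12]:12*1+66=78 · T[13,13]:13*0+1=1
[14] T[14,12]:12*78+2431=3367 · T[14,13]:13*1+78=91
Read S(14,12) = 3367, S(14,13) = 91.

3367, 91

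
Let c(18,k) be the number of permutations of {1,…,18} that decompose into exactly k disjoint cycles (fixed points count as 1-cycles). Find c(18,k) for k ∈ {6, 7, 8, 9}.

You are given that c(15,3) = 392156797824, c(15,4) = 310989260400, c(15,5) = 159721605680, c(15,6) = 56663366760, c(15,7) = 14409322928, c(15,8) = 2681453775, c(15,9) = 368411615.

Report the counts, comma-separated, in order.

369012649234384, 110228466184200, 24871845297936, 4308105301929

r16: T_16,4=15×310989260400+392156797824=5056995703824; T_16,5=15×159721605680+310989260400=2706813345600; T_16,6=15×56663366760+159721605680=1009672107080; T_16,7=15×14409322928+56663366760=272803210680; T_16,8=15×2681453775+14409322928=54631129553; T_16,9=15×368411615+2681453775=8207628000
r17: T_17,5=16×2706813345600+5056995703824=48366009233424; T_17,6=16×1009672107080+2706813345600=18861567058880; T_17,7=16×272803210680+1009672107080=5374523477960; T_17,8=16×54631129553+272803210680=1146901283528; T_17,9=16×8207628000+54631129553=185953177553
r18: T_18,6=17×18861567058880+48366009233424=369012649234384; T_18,7=17×5374523477960+18861567058880=110228466184200; T_18,8=17×1146901283528+5374523477960=24871845297936; T_18,9=17×185953177553+1146901283528=4308105301929
Read c(18,6) = 369012649234384, c(18,7) = 110228466184200, c(18,8) = 24871845297936, c(18,9) = 4308105301929.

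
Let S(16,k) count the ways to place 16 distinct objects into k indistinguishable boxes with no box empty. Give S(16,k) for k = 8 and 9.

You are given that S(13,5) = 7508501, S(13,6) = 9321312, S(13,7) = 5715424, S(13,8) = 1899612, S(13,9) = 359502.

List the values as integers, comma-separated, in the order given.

2141764053, 820784250

i=14: T(14,6)=7508501+6·9321312=63436373 | T(14,7)=9321312+7·5715424=49329280 | T(14,8)=5715424+8·1899612=20912320 | T(14,9)=1899612+9·359502=5135130
i=15: T(15,7)=63436373+7·49329280=408741333 | T(15,8)=49329280+8·20912320=216627840 | T(15,9)=20912320+9·5135130=67128490
i=16: T(16,8)=408741333+8·216627840=2141764053 | T(16,9)=216627840+9·67128490=820784250
Read S(16,8) = 2141764053, S(16,9) = 820784250.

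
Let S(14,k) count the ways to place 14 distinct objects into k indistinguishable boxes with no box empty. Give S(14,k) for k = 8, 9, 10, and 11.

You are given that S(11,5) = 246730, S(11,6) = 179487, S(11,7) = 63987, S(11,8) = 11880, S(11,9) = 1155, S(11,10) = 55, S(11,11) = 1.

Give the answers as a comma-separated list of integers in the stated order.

20912320, 5135130, 752752, 66066

r12: T_12,6=6×179487+246730=1323652; T_12,7=7×63987+179487=627396; T_12,8=8×11880+63987=159027; T_12,9=9×1155+11880=22275; T_12,10=10×55+1155=1705; T_12,11=11×1+55=66
r13: T_13,7=7×627396+1323652=5715424; T_13,8=8×159027+627396=1899612; T_13,9=9×22275+159027=359502; T_13,10=10×1705+22275=39325; T_13,11=11×66+1705=2431
r14: T_14,8=8×1899612+5715424=20912320; T_14,9=9×359502+1899612=5135130; T_14,10=10×39325+359502=752752; T_14,11=11×2431+39325=66066
Read S(14,8) = 20912320, S(14,9) = 5135130, S(14,10) = 752752, S(14,11) = 66066.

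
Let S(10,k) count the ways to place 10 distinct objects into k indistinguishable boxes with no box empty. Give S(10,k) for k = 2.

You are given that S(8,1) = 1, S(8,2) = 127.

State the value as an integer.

511

r9: T_9,1=1×1+0=1; T_9,2=2×127+1=255
r10: T_10,2=2×255+1=511
Read S(10,2) = 511.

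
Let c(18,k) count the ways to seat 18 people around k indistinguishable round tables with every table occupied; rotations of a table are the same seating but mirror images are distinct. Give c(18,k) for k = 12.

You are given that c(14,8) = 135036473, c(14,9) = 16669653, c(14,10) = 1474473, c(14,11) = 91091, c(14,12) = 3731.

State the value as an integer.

4853222764

row 15: T[15][9]=14·16669653+135036473=368411615  T[15][10]=14·1474473+16669653=37312275  T[15][11]=14·91091+1474473=2749747  T[15][12]=14·3731+91091=143325
row 16: T[16][10]=15·37312275+368411615=928095740  T[16][11]=15·2749747+37312275=78558480  T[16][12]=15·143325+2749747=4899622
row 17: T[17][11]=16·78558480+928095740=2185031420  T[17][12]=16·4899622+78558480=156952432
row 18: T[18][12]=17·156952432+2185031420=4853222764
Read c(18,12) = 4853222764.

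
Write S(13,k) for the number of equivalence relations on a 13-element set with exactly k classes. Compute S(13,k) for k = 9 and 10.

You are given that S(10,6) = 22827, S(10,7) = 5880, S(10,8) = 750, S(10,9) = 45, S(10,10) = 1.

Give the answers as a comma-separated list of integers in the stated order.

359502, 39325

r11: T_11,7=7×5880+22827=63987; T_11,8=8×750+5880=11880; T_11,9=9×45+750=1155; T_11,10=10×1+45=55
r12: T_12,8=8×11880+63987=159027; T_12,9=9×1155+11880=22275; T_12,10=10×55+1155=1705
r13: T_13,9=9×22275+159027=359502; T_13,10=10×1705+22275=39325
Read S(13,9) = 359502, S(13,10) = 39325.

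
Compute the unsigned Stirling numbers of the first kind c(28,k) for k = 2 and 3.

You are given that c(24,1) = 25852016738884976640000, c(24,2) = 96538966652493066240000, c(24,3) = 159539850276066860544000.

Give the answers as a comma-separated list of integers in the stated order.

[25] T[25,1]:24*25852016738884976640000+0=620448401733239439360000 · T[25,2]:24*96538966652493066240000+25852016738884976640000=2342787216398718566400000 · T[25,3]:24*159539850276066860544000+96538966652493066240000=3925495373278097719296000
[26] T[26,1]:25*620448401733239439360000+0=15511210043330985984000000 · T[26,2]:25*2342787216398718566400000+620448401733239439360000=59190128811701203599360000 · T[26,3]:25*3925495373278097719296000+2342787216398718566400000=100480171548351161548800000
[27] T[27,1]:26*15511210043330985984000000+0=403291461126605635584000000 · T[27,2]:26*59190128811701203599360000+15511210043330985984000000=1554454559147562279567360000 · T[27,3]:26*100480171548351161548800000+59190128811701203599360000=2671674589068831403868160000
[28] T[28,2]:27*1554454559147562279567360000+403291461126605635584000000=42373564558110787183902720000 · T[28,3]:27*2671674589068831403868160000+1554454559147562279567360000=73689668464006010184007680000
Read c(28,2) = 42373564558110787183902720000, c(28,3) = 73689668464006010184007680000.

42373564558110787183902720000, 73689668464006010184007680000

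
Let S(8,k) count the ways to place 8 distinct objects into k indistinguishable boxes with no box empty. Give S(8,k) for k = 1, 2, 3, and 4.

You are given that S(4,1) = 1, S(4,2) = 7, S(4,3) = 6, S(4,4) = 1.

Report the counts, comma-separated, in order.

1, 127, 966, 1701

i=5: T(5,1)=0+1·1=1 | T(5,2)=1+2·7=15 | T(5,3)=7+3·6=25 | T(5,4)=6+4·1=10
i=6: T(6,1)=0+1·1=1 | T(6,2)=1+2·15=31 | T(6,3)=15+3·25=90 | T(6,4)=25+4·10=65
i=7: T(7,1)=0+1·1=1 | T(7,2)=1+2·31=63 | T(7,3)=31+3·90=301 | T(7,4)=90+4·65=350
i=8: T(8,1)=0+1·1=1 | T(8,2)=1+2·63=127 | T(8,3)=63+3·301=966 | T(8,4)=301+4·350=1701
Read S(8,1) = 1, S(8,2) = 127, S(8,3) = 966, S(8,4) = 1701.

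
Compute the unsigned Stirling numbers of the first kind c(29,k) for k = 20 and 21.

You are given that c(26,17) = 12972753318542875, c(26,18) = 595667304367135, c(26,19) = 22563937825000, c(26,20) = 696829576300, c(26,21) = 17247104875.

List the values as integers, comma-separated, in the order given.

r27: T_27,18=26×595667304367135+12972753318542875=28460103232088385; T_27,19=26×22563937825000+595667304367135=1182329687817135; T_27,20=26×696829576300+22563937825000=40681506808800; T_27,21=26×17247104875+696829576300=1145254303050
r28: T_28,19=27×1182329687817135+28460103232088385=60383004803151030; T_28,20=27×40681506808800+1182329687817135=2280730371654735; T_28,21=27×1145254303050+40681506808800=71603372991150
r29: T_29,20=28×2280730371654735+60383004803151030=124243455209483610; T_29,21=28×71603372991150+2280730371654735=4285624815406935
Read c(29,20) = 124243455209483610, c(29,21) = 4285624815406935.

124243455209483610, 4285624815406935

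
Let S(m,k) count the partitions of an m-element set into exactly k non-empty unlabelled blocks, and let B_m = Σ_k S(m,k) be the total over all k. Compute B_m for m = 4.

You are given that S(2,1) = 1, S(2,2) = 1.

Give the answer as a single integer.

15

[3] T[3,1]:1*1+0=1 · T[3,2]:2*1+1=3 · T[3,3]:3*0+1=1
[4] T[4,1]:1*1+0=1 · T[4,2]:2*3+1=7 · T[4,3]:3*1+3=6 · T[4,4]:4*0+1=1
B_4 = ΣS(4,k) = 1+7+6+1 = 15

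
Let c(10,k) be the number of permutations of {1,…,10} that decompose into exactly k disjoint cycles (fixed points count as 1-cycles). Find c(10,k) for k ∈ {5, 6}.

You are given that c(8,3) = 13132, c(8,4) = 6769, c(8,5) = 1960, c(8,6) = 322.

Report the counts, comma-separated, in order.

269325, 63273

@9  (9,4):6769·8+13132→67284, (9,5):1960·8+6769→22449, (9,6):322·8+1960→4536
@10  (10,5):22449·9+67284→269325, (10,6):4536·9+22449→63273
Read c(10,5) = 269325, c(10,6) = 63273.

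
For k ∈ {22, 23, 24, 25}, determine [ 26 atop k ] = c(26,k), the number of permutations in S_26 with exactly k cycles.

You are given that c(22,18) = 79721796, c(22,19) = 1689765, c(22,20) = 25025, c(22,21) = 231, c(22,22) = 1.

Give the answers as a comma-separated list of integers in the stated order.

333685495, 4858750, 50050, 325

r23: T_23,19=22×1689765+79721796=116896626; T_23,20=22×25025+1689765=2240315; T_23,21=22×231+25025=30107; T_23,22=22×1+231=253; T_23,23=22×0+1=1
r24: T_24,20=23×2240315+116896626=168423871; T_24,21=23×30107+2240315=2932776; T_24,22=23×253+30107=35926; T_24,23=23×1+253=276; T_24,24=23×0+1=1
r25: T_25,21=24×2932776+168423871=238810495; T_25,22=24×35926+2932776=3795000; T_25,23=24×276+35926=42550; T_25,24=24×1+276=300; T_25,25=24×0+1=1
r26: T_26,22=25×3795000+238810495=333685495; T_26,23=25×42550+3795000=4858750; T_26,24=25×300+42550=50050; T_26,25=25×1+300=325
Read c(26,22) = 333685495, c(26,23) = 4858750, c(26,24) = 50050, c(26,25) = 325.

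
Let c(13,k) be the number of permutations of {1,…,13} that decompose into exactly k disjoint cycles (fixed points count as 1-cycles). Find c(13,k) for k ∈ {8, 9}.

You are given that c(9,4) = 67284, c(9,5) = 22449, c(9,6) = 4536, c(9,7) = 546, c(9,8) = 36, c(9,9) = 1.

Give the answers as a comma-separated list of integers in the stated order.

6926634, 749463

i=10: T(10,5)=67284+9·22449=269325 | T(10,6)=22449+9·4536=63273 | T(10,7)=4536+9·546=9450 | T(10,8)=546+9·36=870 | T(10,9)=36+9·1=45
i=11: T(11,6)=269325+10·63273=902055 | T(11,7)=63273+10·9450=157773 | T(11,8)=9450+10·870=18150 | T(11,9)=870+10·45=1320
i=12: T(12,7)=902055+11·157773=2637558 | T(12,8)=157773+11·18150=357423 | T(12,9)=18150+11·1320=32670
i=13: T(13,8)=2637558+12·357423=6926634 | T(13,9)=357423+12·32670=749463
Read c(13,8) = 6926634, c(13,9) = 749463.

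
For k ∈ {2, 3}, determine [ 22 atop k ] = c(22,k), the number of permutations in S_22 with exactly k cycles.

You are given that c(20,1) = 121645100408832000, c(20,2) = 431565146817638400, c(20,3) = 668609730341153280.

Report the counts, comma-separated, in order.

186244810780170240000, 298631902863216384000

row 21: T[21][1]=20·121645100408832000+0=2432902008176640000  T[21][2]=20·431565146817638400+121645100408832000=8752948036761600000  T[21][3]=20·668609730341153280+431565146817638400=13803759753640704000
row 22: T[22][2]=21·8752948036761600000+2432902008176640000=186244810780170240000  T[22][3]=21·13803759753640704000+8752948036761600000=298631902863216384000
Read c(22,2) = 186244810780170240000, c(22,3) = 298631902863216384000.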